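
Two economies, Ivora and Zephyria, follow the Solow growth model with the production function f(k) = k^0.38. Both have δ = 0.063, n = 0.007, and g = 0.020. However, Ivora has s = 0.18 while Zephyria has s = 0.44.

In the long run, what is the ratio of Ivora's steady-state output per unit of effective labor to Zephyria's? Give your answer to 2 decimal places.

Steady-state y* = [s/(n + g + δ)]^(α/(1−α)), so the ratio is [ (s_I/(n + g + δ)_I) / (s_Z/(n + g + δ)_Z) ]^0.6129.
s_I/(n + g + δ)_I = 0.18/0.090 = 2.0000; s_Z/(n + g + δ)_Z = 0.44/0.090 = 4.8889.
Ratio = (2.0000/4.8889)^0.6129 = 0.4091^0.6129 ≈ 0.5782

y*_I / y*_Z ≈ 0.58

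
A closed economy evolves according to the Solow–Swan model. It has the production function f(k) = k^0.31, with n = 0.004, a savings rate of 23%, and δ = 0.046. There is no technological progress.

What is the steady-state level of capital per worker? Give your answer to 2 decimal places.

Steady state requires s·f(k) = (n + δ)·k, i.e. s·k^α = (n + δ)·k.
Rearranging, k^(1−α) = s / (n + δ).
k^0.69 = 0.23 / (0.004 + 0.046) = 0.23 / 0.050 = 4.6000
k* = 4.6000^(1/0.69) ≈ 9.1310

k* ≈ 9.13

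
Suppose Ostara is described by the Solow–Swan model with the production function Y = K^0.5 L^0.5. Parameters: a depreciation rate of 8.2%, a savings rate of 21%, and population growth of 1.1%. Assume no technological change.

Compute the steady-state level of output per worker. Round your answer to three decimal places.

In steady state, investment equals break-even investment: s·k^α = (n + δ)·k.
Rearranging, k^(1−α) = s / (n + δ).
k^0.5 = 0.21 / (0.011 + 0.082) = 0.21 / 0.093 = 2.2581
k* = 2.2581^(1/0.5) ≈ 5.0990
y* = (k*)^α = 5.0990^0.5 ≈ 2.2581

y* = 2.258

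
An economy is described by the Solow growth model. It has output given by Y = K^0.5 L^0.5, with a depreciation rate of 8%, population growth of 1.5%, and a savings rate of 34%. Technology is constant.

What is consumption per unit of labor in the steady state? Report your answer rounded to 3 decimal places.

c* = 2.362

In steady state, investment equals break-even investment: s·k^α = (n + δ)·k.
Rearranging, k^(1−α) = s / (n + δ).
k^0.5 = 0.34 / (0.015 + 0.080) = 0.34 / 0.095 = 3.5789
k* = 3.5789^(1/0.5) ≈ 12.8085
y* = (k*)^α = 12.8085^0.5 ≈ 3.5789
c* = (1 − s)·y* = (1 − 0.34) × 3.5789 ≈ 2.3621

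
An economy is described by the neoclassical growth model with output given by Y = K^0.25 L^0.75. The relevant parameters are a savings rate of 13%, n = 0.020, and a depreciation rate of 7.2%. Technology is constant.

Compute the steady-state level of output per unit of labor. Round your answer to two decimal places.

In steady state, investment equals break-even investment: s·k^α = (n + δ)·k.
Rearranging, k^(1−α) = s / (n + δ).
k^0.75 = 0.13 / (0.020 + 0.072) = 0.13 / 0.092 = 1.4130
k* = 1.4130^(1/0.75) ≈ 1.5856
y* = (k*)^α = 1.5856^0.25 ≈ 1.1221

y* ≈ 1.12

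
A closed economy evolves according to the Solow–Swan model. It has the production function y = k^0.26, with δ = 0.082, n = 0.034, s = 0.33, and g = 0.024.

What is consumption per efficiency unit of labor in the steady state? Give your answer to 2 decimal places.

c* = 0.91

At the steady state, Δk = 0, so s·k^α = (n + g + δ)·k.
Rearranging, k^(1−α) = s / (n + g + δ).
k^0.74 = 0.33 / (0.034 + 0.024 + 0.082) = 0.33 / 0.140 = 2.3571
k* = 2.3571^(1/0.74) ≈ 3.1858
y* = (k*)^α = 3.1858^0.26 ≈ 1.3516
c* = (1 − s)·y* = (1 − 0.33) × 1.3516 ≈ 0.9056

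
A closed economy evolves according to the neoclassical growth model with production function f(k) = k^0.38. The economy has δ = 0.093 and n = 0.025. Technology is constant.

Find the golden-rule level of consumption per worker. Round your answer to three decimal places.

c_gold ≈ 1.270

At the golden rule, f'(k) = n + δ, so α·k^(α−1) = n + δ and k_gold = (α/(n + δ))^(1/(1−α)).
k_gold = (0.38/0.118)^(1/0.62) = 3.2203^1.6129 ≈ 6.5946
c_gold = f(k_gold) − (n + δ)·k_gold = 2.0478 − 0.118×6.5946 ≈ 1.2696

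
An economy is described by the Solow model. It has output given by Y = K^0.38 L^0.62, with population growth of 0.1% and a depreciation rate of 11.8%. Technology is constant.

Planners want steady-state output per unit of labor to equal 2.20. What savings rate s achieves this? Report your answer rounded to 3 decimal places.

In steady state, investment equals break-even investment: s·k^α = (n + δ)·k.
Since y* = [s/(n + δ)]^(α/(1−α)), we have s/(n + δ) = (y*)^((1−α)/α) = 2.20^1.6316 = 3.6199.
Therefore s = 3.6199 × (n + δ) = 3.6199 × 0.119 = 0.4308.

s ≈ 0.431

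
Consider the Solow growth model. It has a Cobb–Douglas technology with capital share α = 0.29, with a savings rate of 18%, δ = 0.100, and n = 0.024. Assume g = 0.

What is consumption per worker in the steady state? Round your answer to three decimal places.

c* ≈ 0.955

Steady state requires s·f(k) = (n + δ)·k, i.e. s·k^α = (n + δ)·k.
Dividing both sides by k: k^(1−α) = s / (n + δ).
k^0.71 = 0.18 / (0.024 + 0.100) = 0.18 / 0.124 = 1.4516
k* = 1.4516^(1/0.71) ≈ 1.6903
y* = (k*)^α = 1.6903^0.29 ≈ 1.1644
c* = (1 − s)·y* = (1 − 0.18) × 1.1644 ≈ 0.9548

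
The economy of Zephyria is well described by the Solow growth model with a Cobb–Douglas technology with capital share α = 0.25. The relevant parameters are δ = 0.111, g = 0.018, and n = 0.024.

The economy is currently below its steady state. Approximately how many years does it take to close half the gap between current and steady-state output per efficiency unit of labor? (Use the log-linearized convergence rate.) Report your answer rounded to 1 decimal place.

half-life ≈ 6.0 years

Near the steady state the convergence rate is λ = (1 − α)(n + g + δ).
λ = (1 − 0.25) × 0.153 = 0.75 × 0.153 = 0.11475
Half-life = ln 2 / λ = 0.6931 / 0.11475 ≈ 6.04 years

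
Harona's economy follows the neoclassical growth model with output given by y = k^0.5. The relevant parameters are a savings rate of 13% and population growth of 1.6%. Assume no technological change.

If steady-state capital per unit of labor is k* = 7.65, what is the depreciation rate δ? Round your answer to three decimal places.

δ ≈ 0.031

Steady state requires s·f(k) = (n + δ)·k, i.e. s·k^α = (n + δ)·k.
So s / (n + δ) = (k*)^(1−α) = 7.65^0.5 = 2.7659.
Therefore n + δ = s / 2.7659 = 0.13 / 2.7659 = 0.0470, so δ = 0.0470 − 0.016 = 0.0310.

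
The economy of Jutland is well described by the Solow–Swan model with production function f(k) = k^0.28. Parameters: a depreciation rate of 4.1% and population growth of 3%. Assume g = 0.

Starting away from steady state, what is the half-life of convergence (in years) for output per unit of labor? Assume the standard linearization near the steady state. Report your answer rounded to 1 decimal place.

Near the steady state the convergence rate is λ = (1 − α)(n + δ).
λ = (1 − 0.28) × 0.071 = 0.72 × 0.071 = 0.05112
Half-life = ln 2 / λ = 0.6931 / 0.05112 ≈ 13.56 years

t_½ ≈ 13.6 years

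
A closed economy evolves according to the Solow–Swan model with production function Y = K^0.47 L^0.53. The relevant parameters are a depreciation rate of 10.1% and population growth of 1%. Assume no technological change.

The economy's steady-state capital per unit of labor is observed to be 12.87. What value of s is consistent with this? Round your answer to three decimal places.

s ≈ 0.430

At the steady state, Δk = 0, so s·k^α = (n + δ)·k.
So s / (n + δ) = (k*)^(1−α) = 12.87^0.53 = 3.8733.
Therefore s = 3.8733 × (n + δ) = 3.8733 × 0.111 = 0.4299.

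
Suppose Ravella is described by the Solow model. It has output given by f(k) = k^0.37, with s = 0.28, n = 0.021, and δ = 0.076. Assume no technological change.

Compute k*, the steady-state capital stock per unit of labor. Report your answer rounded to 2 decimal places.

At the steady state, Δk = 0, so s·k^α = (n + δ)·k.
Dividing both sides by k: k^(1−α) = s / (n + δ).
k^0.63 = 0.28 / (0.021 + 0.076) = 0.28 / 0.097 = 2.8866
k* = 2.8866^(1/0.63) ≈ 5.3799

k* = 5.38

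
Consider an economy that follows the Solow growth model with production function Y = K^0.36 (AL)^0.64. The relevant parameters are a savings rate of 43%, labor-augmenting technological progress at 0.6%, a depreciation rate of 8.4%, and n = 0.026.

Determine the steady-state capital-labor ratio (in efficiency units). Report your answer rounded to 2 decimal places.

k* = 7.75

In steady state, investment equals break-even investment: s·k^α = (n + g + δ)·k.
Dividing both sides by k: k^(1−α) = s / (n + g + δ).
k^0.64 = 0.43 / (0.026 + 0.006 + 0.084) = 0.43 / 0.116 = 3.7069
k* = 3.7069^(1/0.64) ≈ 7.7460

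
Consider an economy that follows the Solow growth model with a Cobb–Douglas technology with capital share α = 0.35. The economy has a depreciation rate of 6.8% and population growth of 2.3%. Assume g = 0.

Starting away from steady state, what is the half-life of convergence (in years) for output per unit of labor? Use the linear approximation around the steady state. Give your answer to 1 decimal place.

half-life ≈ 11.7 years

Near the steady state the convergence rate is λ = (1 − α)(n + δ).
λ = (1 − 0.35) × 0.091 = 0.65 × 0.091 = 0.05915
Half-life = ln 2 / λ = 0.6931 / 0.05915 ≈ 11.72 years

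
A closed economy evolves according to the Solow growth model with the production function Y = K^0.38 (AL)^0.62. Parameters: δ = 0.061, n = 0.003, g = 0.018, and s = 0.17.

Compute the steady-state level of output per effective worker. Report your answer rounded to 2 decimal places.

y* ≈ 1.56

At the steady state, Δk = 0, so s·k^α = (n + g + δ)·k.
Dividing both sides by k: k^(1−α) = s / (n + g + δ).
k^0.62 = 0.17 / (0.003 + 0.018 + 0.061) = 0.17 / 0.082 = 2.0732
k* = 2.0732^(1/0.62) ≈ 3.2412
y* = (k*)^α = 3.2412^0.38 ≈ 1.5634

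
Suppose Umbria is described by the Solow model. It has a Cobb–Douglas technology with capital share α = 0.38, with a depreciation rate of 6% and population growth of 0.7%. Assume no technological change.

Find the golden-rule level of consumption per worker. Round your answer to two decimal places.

At the golden rule, f'(k) = n + δ, so α·k^(α−1) = n + δ and k_gold = (α/(n + δ))^(1/(1−α)).
k_gold = (0.38/0.067)^(1/0.62) = 5.6716^1.6129 ≈ 16.4305
c_gold = f(k_gold) − (n + δ)·k_gold = 2.8970 − 0.067×16.4305 ≈ 1.7962

c_gold ≈ 1.80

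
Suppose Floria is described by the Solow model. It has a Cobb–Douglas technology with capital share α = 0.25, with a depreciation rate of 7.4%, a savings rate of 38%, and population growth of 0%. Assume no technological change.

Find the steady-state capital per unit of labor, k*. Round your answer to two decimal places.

k* = 8.86

Steady state requires s·f(k) = (n + δ)·k, i.e. s·k^α = (n + δ)·k.
Dividing both sides by k: k^(1−α) = s / (n + δ).
k^0.75 = 0.38 / (0.000 + 0.074) = 0.38 / 0.074 = 5.1351
k* = 5.1351^(1/0.75) ≈ 8.8593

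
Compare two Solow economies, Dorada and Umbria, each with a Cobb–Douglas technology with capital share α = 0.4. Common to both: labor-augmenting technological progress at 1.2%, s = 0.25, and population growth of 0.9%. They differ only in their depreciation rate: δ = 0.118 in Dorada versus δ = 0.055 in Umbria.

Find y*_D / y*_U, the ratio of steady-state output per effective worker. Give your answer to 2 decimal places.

y*_D / y*_U ≈ 0.67

Steady-state y* = [s/(n + g + δ)]^(α/(1−α)), so the ratio is [ (s_D/(n + g + δ)_D) / (s_U/(n + g + δ)_U) ]^0.6667.
s_D/(n + g + δ)_D = 0.25/0.139 = 1.7986; s_U/(n + g + δ)_U = 0.25/0.076 = 3.2895.
Ratio = (1.7986/3.2895)^0.6667 = 0.5468^0.6667 ≈ 0.6687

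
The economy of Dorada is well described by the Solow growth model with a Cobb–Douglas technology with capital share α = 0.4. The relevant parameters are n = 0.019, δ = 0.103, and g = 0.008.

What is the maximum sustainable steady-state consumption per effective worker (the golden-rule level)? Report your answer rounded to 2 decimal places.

At the golden rule, f'(k) = n + g + δ, so α·k^(α−1) = n + g + δ and k_gold = (α/(n + g + δ))^(1/(1−α)).
k_gold = (0.4/0.130)^(1/0.6) = 3.0769^1.6667 ≈ 6.5094
c_gold = f(k_gold) − (n + g + δ)·k_gold = 2.1155 − 0.130×6.5094 ≈ 1.2693

c_gold ≈ 1.27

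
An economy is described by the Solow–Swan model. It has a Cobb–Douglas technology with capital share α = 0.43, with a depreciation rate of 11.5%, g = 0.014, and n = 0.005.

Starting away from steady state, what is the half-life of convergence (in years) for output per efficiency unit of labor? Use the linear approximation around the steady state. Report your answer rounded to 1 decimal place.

Near the steady state the convergence rate is λ = (1 − α)(n + g + δ).
λ = (1 − 0.43) × 0.134 = 0.57 × 0.134 = 0.07638
Half-life = ln 2 / λ = 0.6931 / 0.07638 ≈ 9.07 years

half-life ≈ 9.1 years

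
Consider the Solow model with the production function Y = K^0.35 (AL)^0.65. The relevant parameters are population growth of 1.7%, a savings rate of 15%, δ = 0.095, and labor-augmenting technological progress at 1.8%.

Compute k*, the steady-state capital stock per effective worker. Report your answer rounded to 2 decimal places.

k* ≈ 1.25

At the steady state, Δk = 0, so s·k^α = (n + g + δ)·k.
Rearranging, k^(1−α) = s / (n + g + δ).
k^0.65 = 0.15 / (0.017 + 0.018 + 0.095) = 0.15 / 0.130 = 1.1538
k* = 1.1538^(1/0.65) ≈ 1.2462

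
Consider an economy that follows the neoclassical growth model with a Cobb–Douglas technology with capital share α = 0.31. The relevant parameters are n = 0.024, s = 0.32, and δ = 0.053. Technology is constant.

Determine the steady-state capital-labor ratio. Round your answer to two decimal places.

k* ≈ 7.88

Steady state requires s·f(k) = (n + δ)·k, i.e. s·k^α = (n + δ)·k.
Dividing both sides by k: k^(1−α) = s / (n + δ).
k^0.69 = 0.32 / (0.024 + 0.053) = 0.32 / 0.077 = 4.1558
k* = 4.1558^(1/0.69) ≈ 7.8814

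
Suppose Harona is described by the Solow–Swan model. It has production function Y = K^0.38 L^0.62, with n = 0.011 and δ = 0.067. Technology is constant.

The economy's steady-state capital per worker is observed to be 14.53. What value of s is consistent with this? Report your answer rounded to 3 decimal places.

At the steady state, Δk = 0, so s·k^α = (n + δ)·k.
So s / (n + δ) = (k*)^(1−α) = 14.53^0.62 = 5.2554.
Therefore s = 5.2554 × (n + δ) = 5.2554 × 0.078 = 0.4099.

s ≈ 0.410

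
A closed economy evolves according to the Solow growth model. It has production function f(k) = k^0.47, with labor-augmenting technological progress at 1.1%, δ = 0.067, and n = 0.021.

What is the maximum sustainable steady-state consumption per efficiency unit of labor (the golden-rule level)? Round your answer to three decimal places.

c_gold ≈ 2.109

At the golden rule, f'(k) = n + g + δ, so α·k^(α−1) = n + g + δ and k_gold = (α/(n + g + δ))^(1/(1−α)).
k_gold = (0.47/0.099)^(1/0.53) = 4.7475^1.8868 ≈ 18.8953
c_gold = f(k_gold) − (n + g + δ)·k_gold = 3.9800 − 0.099×18.8953 ≈ 2.1094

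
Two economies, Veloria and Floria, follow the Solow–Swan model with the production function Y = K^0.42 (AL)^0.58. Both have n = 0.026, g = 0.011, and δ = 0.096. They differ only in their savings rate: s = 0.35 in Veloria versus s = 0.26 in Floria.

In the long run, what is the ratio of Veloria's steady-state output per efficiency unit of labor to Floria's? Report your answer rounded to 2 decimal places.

Steady-state y* = [s/(n + g + δ)]^(α/(1−α)), so the ratio is [ (s_V/(n + g + δ)_V) / (s_F/(n + g + δ)_F) ]^0.7241.
s_V/(n + g + δ)_V = 0.35/0.133 = 2.6316; s_F/(n + g + δ)_F = 0.26/0.133 = 1.9549.
Ratio = (2.6316/1.9549)^0.7241 = 1.3462^0.7241 ≈ 1.2402

ratio ≈ 1.24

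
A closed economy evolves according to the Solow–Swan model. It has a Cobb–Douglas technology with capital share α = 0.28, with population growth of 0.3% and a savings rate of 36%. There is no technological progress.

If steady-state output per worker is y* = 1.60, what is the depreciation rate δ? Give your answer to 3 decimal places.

δ ≈ 0.105

Steady state requires s·f(k) = (n + δ)·k, i.e. s·k^α = (n + δ)·k.
Since y* = [s/(n + δ)]^(α/(1−α)), we have s/(n + δ) = (y*)^((1−α)/α) = 1.60^2.5714 = 3.3487.
Therefore n + δ = s / 3.3487 = 0.36 / 3.3487 = 0.1075, so δ = 0.1075 − 0.003 = 0.1045.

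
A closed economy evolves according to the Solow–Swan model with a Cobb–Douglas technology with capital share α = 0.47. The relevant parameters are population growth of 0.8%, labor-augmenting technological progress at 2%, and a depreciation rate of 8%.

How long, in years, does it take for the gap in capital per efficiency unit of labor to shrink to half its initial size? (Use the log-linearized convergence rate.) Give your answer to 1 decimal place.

Near the steady state the convergence rate is λ = (1 − α)(n + g + δ).
λ = (1 − 0.47) × 0.108 = 0.53 × 0.108 = 0.05724
Half-life = ln 2 / λ = 0.6931 / 0.05724 ≈ 12.11 years

t_½ ≈ 12.1 years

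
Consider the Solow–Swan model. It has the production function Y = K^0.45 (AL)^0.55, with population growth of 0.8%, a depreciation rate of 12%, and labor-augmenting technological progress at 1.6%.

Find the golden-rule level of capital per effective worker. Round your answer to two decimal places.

k_gold ≈ 7.94

The golden rule sets f'(k) = n + g + δ, i.e. α·k^(α−1) = n + g + δ.
So k^(1−α) = α / (n + g + δ) = 0.45 / 0.144 = 3.1250.
k_gold = 3.1250^(1/0.55) ≈ 7.9383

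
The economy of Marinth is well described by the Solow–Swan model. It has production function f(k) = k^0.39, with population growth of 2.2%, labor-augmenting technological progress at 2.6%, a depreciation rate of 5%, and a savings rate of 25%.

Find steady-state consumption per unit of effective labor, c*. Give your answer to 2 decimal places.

At the steady state, Δk = 0, so s·k^α = (n + g + δ)·k.
Rearranging, k^(1−α) = s / (n + g + δ).
k^0.61 = 0.25 / (0.022 + 0.026 + 0.050) = 0.25 / 0.098 = 2.5510
k* = 2.5510^(1/0.61) ≈ 4.6424
y* = (k*)^α = 4.6424^0.39 ≈ 1.8198
c* = (1 − s)·y* = (1 − 0.25) × 1.8198 ≈ 1.3649

c* ≈ 1.36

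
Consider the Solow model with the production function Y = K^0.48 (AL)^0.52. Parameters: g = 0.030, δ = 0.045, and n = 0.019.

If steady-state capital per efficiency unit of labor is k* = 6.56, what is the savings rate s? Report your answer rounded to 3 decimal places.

s ≈ 0.250

At the steady state, Δk = 0, so s·k^α = (n + g + δ)·k.
So s / (n + g + δ) = (k*)^(1−α) = 6.56^0.52 = 2.6594.
Therefore s = 2.6594 × (n + g + δ) = 2.6594 × 0.094 = 0.2500.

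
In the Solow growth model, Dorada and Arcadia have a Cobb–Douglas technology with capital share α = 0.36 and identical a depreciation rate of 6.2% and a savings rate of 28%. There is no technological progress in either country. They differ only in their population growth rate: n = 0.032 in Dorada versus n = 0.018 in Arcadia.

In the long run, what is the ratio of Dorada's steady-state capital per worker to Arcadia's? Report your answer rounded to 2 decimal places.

Steady-state k* = [s/(n + δ)]^(1/(1−α)), so the ratio is [ (s_D/(n + δ)_D) / (s_A/(n + δ)_A) ]^1.5625.
s_D/(n + δ)_D = 0.28/0.094 = 2.9787; s_A/(n + δ)_A = 0.28/0.080 = 3.5000.
Ratio = (2.9787/3.5000)^1.5625 = 0.8511^1.5625 ≈ 0.7773

ratio ≈ 0.78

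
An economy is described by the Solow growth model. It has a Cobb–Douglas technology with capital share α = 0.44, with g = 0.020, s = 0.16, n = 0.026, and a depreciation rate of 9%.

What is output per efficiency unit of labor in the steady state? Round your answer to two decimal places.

y* = 1.14

At the steady state, Δk = 0, so s·k^α = (n + g + δ)·k.
Rearranging, k^(1−α) = s / (n + g + δ).
k^0.56 = 0.16 / (0.026 + 0.020 + 0.090) = 0.16 / 0.136 = 1.1765
k* = 1.1765^(1/0.56) ≈ 1.3368
y* = (k*)^α = 1.3368^0.44 ≈ 1.1362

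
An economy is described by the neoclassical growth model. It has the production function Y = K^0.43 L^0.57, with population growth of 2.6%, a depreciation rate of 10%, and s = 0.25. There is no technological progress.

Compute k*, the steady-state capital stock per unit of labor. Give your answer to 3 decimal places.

k* = 3.327

In steady state, investment equals break-even investment: s·k^α = (n + δ)·k.
Dividing both sides by k: k^(1−α) = s / (n + δ).
k^0.57 = 0.25 / (0.026 + 0.100) = 0.25 / 0.126 = 1.9841
k* = 1.9841^(1/0.57) ≈ 3.3269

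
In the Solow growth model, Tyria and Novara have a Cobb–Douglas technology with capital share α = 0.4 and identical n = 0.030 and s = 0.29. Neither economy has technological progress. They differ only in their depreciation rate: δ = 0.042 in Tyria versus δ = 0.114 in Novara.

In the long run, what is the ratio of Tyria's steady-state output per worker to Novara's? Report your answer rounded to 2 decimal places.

Steady-state y* = [s/(n + δ)]^(α/(1−α)), so the ratio is [ (s_T/(n + δ)_T) / (s_N/(n + δ)_N) ]^0.6667.
s_T/(n + δ)_T = 0.29/0.072 = 4.0278; s_N/(n + δ)_N = 0.29/0.144 = 2.0139.
Ratio = (4.0278/2.0139)^0.6667 = 2.0000^0.6667 ≈ 1.5874

y*_T / y*_N ≈ 1.59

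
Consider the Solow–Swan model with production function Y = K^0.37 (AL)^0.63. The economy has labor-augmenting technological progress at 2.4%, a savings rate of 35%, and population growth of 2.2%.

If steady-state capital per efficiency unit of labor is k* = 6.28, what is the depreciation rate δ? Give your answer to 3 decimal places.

In steady state, investment equals break-even investment: s·k^α = (n + g + δ)·k.
So s / (n + g + δ) = (k*)^(1−α) = 6.28^0.63 = 3.1821.
Therefore n + g + δ = s / 3.1821 = 0.35 / 3.1821 = 0.1100, so δ = 0.1100 − 0.046 = 0.0640.

δ ≈ 0.064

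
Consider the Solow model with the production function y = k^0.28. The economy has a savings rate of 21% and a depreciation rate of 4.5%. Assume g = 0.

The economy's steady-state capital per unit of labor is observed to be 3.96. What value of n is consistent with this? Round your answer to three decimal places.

n ≈ 0.033

In steady state, investment equals break-even investment: s·k^α = (n + δ)·k.
So s / (n + δ) = (k*)^(1−α) = 3.96^0.72 = 2.6936.
Therefore n + δ = s / 2.6936 = 0.21 / 2.6936 = 0.0780, so n = 0.0780 − 0.045 = 0.0330.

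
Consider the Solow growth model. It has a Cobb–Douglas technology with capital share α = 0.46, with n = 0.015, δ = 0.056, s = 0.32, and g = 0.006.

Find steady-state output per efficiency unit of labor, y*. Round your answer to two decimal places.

y* = 3.37

At the steady state, Δk = 0, so s·k^α = (n + g + δ)·k.
Rearranging, k^(1−α) = s / (n + g + δ).
k^0.54 = 0.32 / (0.015 + 0.006 + 0.056) = 0.32 / 0.077 = 4.1558
k* = 4.1558^(1/0.54) ≈ 13.9848
y* = (k*)^α = 13.9848^0.46 ≈ 3.3651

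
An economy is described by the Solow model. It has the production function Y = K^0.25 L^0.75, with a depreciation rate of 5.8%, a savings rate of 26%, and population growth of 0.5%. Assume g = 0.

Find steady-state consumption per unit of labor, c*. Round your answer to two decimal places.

c* = 1.19

At the steady state, Δk = 0, so s·k^α = (n + δ)·k.
Rearranging, k^(1−α) = s / (n + δ).
k^0.75 = 0.26 / (0.005 + 0.058) = 0.26 / 0.063 = 4.1270
k* = 4.1270^(1/0.75) ≈ 6.6198
y* = (k*)^α = 6.6198^0.25 ≈ 1.6040
c* = (1 − s)·y* = (1 − 0.26) × 1.6040 ≈ 1.1870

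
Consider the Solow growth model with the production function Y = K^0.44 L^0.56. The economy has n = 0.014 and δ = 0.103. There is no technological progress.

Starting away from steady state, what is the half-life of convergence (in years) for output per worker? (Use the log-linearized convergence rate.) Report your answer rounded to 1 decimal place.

Near the steady state the convergence rate is λ = (1 − α)(n + δ).
λ = (1 − 0.44) × 0.117 = 0.56 × 0.117 = 0.06552
Half-life = ln 2 / λ = 0.6931 / 0.06552 ≈ 10.58 years

half-life ≈ 10.6 years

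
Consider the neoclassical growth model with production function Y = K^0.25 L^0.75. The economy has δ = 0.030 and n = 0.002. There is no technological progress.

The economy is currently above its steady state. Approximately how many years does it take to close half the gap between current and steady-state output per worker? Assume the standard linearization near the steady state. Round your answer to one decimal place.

Near the steady state the convergence rate is λ = (1 − α)(n + δ).
λ = (1 − 0.25) × 0.032 = 0.75 × 0.032 = 0.0240
Half-life = ln 2 / λ = 0.6931 / 0.0240 ≈ 28.88 years

half-life ≈ 28.9 years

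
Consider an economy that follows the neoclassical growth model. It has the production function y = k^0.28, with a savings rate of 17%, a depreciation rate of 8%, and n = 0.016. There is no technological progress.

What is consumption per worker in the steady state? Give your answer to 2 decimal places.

c* ≈ 1.04

At the steady state, Δk = 0, so s·k^α = (n + δ)·k.
Dividing both sides by k: k^(1−α) = s / (n + δ).
k^0.72 = 0.17 / (0.016 + 0.080) = 0.17 / 0.096 = 1.7708
k* = 1.7708^(1/0.72) ≈ 2.2115
y* = (k*)^α = 2.2115^0.28 ≈ 1.2489
c* = (1 − s)·y* = (1 − 0.17) × 1.2489 ≈ 1.0366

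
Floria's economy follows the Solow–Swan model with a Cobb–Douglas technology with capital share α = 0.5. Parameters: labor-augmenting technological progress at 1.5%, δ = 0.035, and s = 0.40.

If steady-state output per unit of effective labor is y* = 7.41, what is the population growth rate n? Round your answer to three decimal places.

Steady state requires s·f(k) = (n + g + δ)·k, i.e. s·k^α = (n + g + δ)·k.
Since y* = [s/(n + g + δ)]^(α/(1−α)), we have s/(n + g + δ) = (y*)^((1−α)/α) = 7.41^1 = 7.4100.
Therefore n + g + δ = s / 7.4100 = 0.40 / 7.4100 = 0.0540, so n = 0.0540 − 0.050 = 0.0040.

n ≈ 0.004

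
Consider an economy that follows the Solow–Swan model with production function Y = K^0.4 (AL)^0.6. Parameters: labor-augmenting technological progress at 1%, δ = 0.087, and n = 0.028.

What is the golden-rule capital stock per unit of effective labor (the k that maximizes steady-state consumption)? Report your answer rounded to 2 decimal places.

The golden rule sets f'(k) = n + g + δ, i.e. α·k^(α−1) = n + g + δ.
So k^(1−α) = α / (n + g + δ) = 0.4 / 0.125 = 3.2000.
k_gold = 3.2000^(1/0.6) ≈ 6.9489

k_gold ≈ 6.95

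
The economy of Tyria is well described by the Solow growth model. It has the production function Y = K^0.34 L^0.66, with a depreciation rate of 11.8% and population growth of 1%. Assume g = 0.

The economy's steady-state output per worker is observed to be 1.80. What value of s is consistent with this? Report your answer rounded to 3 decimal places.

In steady state, investment equals break-even investment: s·k^α = (n + δ)·k.
Since y* = [s/(n + δ)]^(α/(1−α)), we have s/(n + δ) = (y*)^((1−α)/α) = 1.80^1.9412 = 3.1299.
Therefore s = 3.1299 × (n + δ) = 3.1299 × 0.128 = 0.4006.

s ≈ 0.401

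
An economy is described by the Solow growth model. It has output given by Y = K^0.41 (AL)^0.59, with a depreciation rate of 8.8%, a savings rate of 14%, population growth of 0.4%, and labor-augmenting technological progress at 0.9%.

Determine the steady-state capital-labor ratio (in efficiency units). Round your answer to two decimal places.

k* = 1.74

Steady state requires s·f(k) = (n + g + δ)·k, i.e. s·k^α = (n + g + δ)·k.
Rearranging, k^(1−α) = s / (n + g + δ).
k^0.59 = 0.14 / (0.004 + 0.009 + 0.088) = 0.14 / 0.101 = 1.3861
k* = 1.3861^(1/0.59) ≈ 1.7391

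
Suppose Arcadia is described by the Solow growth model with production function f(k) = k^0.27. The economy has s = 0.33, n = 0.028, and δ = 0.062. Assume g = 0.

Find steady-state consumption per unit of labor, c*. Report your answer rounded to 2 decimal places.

At the steady state, Δk = 0, so s·k^α = (n + δ)·k.
Dividing both sides by k: k^(1−α) = s / (n + δ).
k^0.73 = 0.33 / (0.028 + 0.062) = 0.33 / 0.090 = 3.6667
k* = 3.6667^(1/0.73) ≈ 5.9290
y* = (k*)^α = 5.9290^0.27 ≈ 1.6170
c* = (1 − s)·y* = (1 − 0.33) × 1.6170 ≈ 1.0834

c* = 1.08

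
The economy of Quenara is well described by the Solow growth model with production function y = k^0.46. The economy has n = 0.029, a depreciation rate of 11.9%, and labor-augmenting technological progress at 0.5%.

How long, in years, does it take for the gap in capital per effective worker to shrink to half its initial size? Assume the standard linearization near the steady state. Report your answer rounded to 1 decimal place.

half-life ≈ 8.4 years

Near the steady state the convergence rate is λ = (1 − α)(n + g + δ).
λ = (1 − 0.46) × 0.153 = 0.54 × 0.153 = 0.08262
Half-life = ln 2 / λ = 0.6931 / 0.08262 ≈ 8.39 years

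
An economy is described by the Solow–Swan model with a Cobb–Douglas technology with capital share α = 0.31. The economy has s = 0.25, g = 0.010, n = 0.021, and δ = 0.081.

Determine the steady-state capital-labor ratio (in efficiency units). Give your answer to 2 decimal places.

k* ≈ 3.20

Steady state requires s·f(k) = (n + g + δ)·k, i.e. s·k^α = (n + g + δ)·k.
Rearranging, k^(1−α) = s / (n + g + δ).
k^0.69 = 0.25 / (0.021 + 0.010 + 0.081) = 0.25 / 0.112 = 2.2321
k* = 2.2321^(1/0.69) ≈ 3.2017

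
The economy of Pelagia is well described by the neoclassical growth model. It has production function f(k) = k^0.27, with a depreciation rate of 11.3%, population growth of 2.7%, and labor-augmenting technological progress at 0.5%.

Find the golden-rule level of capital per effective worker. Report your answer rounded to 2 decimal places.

k_gold ≈ 2.34

The golden rule sets f'(k) = n + g + δ, i.e. α·k^(α−1) = n + g + δ.
So k^(1−α) = α / (n + g + δ) = 0.27 / 0.145 = 1.8621.
k_gold = 1.8621^(1/0.73) ≈ 2.3435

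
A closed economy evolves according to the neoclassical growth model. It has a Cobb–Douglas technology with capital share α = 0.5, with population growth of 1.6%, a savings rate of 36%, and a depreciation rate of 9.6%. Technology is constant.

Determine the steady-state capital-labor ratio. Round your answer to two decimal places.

k* = 10.33

In steady state, investment equals break-even investment: s·k^α = (n + δ)·k.
Dividing both sides by k: k^(1−α) = s / (n + δ).
k^0.5 = 0.36 / (0.016 + 0.096) = 0.36 / 0.112 = 3.2143
k* = 3.2143^(1/0.5) ≈ 10.3317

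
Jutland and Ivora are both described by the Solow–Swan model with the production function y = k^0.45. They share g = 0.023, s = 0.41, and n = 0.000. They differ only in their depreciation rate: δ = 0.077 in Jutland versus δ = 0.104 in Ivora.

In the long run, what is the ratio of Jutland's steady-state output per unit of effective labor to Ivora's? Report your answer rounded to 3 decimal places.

y*_J / y*_I ≈ 1.216

Steady-state y* = [s/(n + g + δ)]^(α/(1−α)), so the ratio is [ (s_J/(n + g + δ)_J) / (s_I/(n + g + δ)_I) ]^0.8182.
s_J/(n + g + δ)_J = 0.41/0.100 = 4.1000; s_I/(n + g + δ)_I = 0.41/0.127 = 3.2283.
Ratio = (4.1000/3.2283)^0.8182 = 1.2700^0.8182 ≈ 1.2160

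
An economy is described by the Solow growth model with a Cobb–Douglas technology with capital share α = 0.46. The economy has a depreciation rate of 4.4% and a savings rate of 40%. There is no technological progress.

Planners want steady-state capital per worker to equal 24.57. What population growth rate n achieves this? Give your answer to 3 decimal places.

n ≈ 0.027

At the steady state, Δk = 0, so s·k^α = (n + δ)·k.
So s / (n + δ) = (k*)^(1−α) = 24.57^0.54 = 5.6340.
Therefore n + δ = s / 5.6340 = 0.40 / 5.6340 = 0.0710, so n = 0.0710 − 0.044 = 0.0270.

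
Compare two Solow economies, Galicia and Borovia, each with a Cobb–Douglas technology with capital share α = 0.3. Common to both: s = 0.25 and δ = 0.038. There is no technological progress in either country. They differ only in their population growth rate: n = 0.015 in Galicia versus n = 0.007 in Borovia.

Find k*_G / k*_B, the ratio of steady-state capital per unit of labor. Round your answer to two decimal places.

Steady-state k* = [s/(n + δ)]^(1/(1−α)), so the ratio is [ (s_G/(n + δ)_G) / (s_B/(n + δ)_B) ]^1.4286.
s_G/(n + δ)_G = 0.25/0.053 = 4.7170; s_B/(n + δ)_B = 0.25/0.045 = 5.5556.
Ratio = (4.7170/5.5556)^1.4286 = 0.8491^1.4286 ≈ 0.7916

k*_G / k*_B ≈ 0.79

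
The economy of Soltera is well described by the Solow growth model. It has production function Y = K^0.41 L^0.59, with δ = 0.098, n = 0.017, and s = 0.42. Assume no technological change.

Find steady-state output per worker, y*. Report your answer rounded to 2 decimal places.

At the steady state, Δk = 0, so s·k^α = (n + δ)·k.
Rearranging, k^(1−α) = s / (n + δ).
k^0.59 = 0.42 / (0.017 + 0.098) = 0.42 / 0.115 = 3.6522
k* = 3.6522^(1/0.59) ≈ 8.9843
y* = (k*)^α = 8.9843^0.41 ≈ 2.4600

y* ≈ 2.46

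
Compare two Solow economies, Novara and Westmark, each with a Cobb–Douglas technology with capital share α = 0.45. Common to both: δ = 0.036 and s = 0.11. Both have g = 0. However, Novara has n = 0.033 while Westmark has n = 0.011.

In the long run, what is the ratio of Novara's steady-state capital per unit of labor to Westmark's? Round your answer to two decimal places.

Steady-state k* = [s/(n + δ)]^(1/(1−α)), so the ratio is [ (s_N/(n + δ)_N) / (s_W/(n + δ)_W) ]^1.8182.
s_N/(n + δ)_N = 0.11/0.069 = 1.5942; s_W/(n + δ)_W = 0.11/0.047 = 2.3404.
Ratio = (1.5942/2.3404)^1.8182 = 0.6812^1.8182 ≈ 0.4976

ratio ≈ 0.50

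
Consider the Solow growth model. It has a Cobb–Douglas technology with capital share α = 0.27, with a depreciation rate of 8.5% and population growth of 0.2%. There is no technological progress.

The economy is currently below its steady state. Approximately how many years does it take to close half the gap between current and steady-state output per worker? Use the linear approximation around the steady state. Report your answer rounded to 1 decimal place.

half-life ≈ 10.9 years

Near the steady state the convergence rate is λ = (1 − α)(n + δ).
λ = (1 − 0.27) × 0.087 = 0.73 × 0.087 = 0.06351
Half-life = ln 2 / λ = 0.6931 / 0.06351 ≈ 10.91 years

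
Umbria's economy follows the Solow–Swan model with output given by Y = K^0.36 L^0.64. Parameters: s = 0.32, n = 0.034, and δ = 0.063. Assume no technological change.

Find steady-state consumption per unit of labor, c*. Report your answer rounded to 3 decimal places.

c* ≈ 1.331

In steady state, investment equals break-even investment: s·k^α = (n + δ)·k.
Rearranging, k^(1−α) = s / (n + δ).
k^0.64 = 0.32 / (0.034 + 0.063) = 0.32 / 0.097 = 3.2990
k* = 3.2990^(1/0.64) ≈ 6.4561
y* = (k*)^α = 6.4561^0.36 ≈ 1.9570
c* = (1 − s)·y* = (1 − 0.32) × 1.9570 ≈ 1.3308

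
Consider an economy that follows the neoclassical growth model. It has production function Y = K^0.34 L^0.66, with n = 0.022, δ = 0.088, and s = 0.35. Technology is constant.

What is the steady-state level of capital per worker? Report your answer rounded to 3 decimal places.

In steady state, investment equals break-even investment: s·k^α = (n + δ)·k.
Rearranging, k^(1−α) = s / (n + δ).
k^0.66 = 0.35 / (0.022 + 0.088) = 0.35 / 0.110 = 3.1818
k* = 3.1818^(1/0.66) ≈ 5.7760

k* = 5.776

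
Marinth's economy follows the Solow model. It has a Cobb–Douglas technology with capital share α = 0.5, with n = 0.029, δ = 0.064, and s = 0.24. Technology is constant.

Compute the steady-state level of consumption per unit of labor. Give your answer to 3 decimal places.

In steady state, investment equals break-even investment: s·k^α = (n + δ)·k.
Rearranging, k^(1−α) = s / (n + δ).
k^0.5 = 0.24 / (0.029 + 0.064) = 0.24 / 0.093 = 2.5806
k* = 2.5806^(1/0.5) ≈ 6.6595
y* = (k*)^α = 6.6595^0.5 ≈ 2.5806
c* = (1 − s)·y* = (1 − 0.24) × 2.5806 ≈ 1.9613

c* = 1.961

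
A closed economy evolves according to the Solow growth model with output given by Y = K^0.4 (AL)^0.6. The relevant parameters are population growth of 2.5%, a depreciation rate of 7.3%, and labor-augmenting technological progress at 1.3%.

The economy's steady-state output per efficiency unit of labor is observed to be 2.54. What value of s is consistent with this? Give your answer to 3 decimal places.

s ≈ 0.449

Steady state requires s·f(k) = (n + g + δ)·k, i.e. s·k^α = (n + g + δ)·k.
Since y* = [s/(n + g + δ)]^(α/(1−α)), we have s/(n + g + δ) = (y*)^((1−α)/α) = 2.54^1.5 = 4.0481.
Therefore s = 4.0481 × (n + g + δ) = 4.0481 × 0.111 = 0.4493.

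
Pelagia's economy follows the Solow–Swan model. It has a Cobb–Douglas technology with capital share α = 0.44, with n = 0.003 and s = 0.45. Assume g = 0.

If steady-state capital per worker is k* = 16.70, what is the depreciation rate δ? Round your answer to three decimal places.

δ ≈ 0.090

Steady state requires s·f(k) = (n + δ)·k, i.e. s·k^α = (n + δ)·k.
So s / (n + δ) = (k*)^(1−α) = 16.70^0.56 = 4.8386.
Therefore n + δ = s / 4.8386 = 0.45 / 4.8386 = 0.0930, so δ = 0.0930 − 0.003 = 0.0900.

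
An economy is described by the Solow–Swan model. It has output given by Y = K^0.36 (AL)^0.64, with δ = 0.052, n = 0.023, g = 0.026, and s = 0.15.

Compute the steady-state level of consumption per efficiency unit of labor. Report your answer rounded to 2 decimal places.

At the steady state, Δk = 0, so s·k^α = (n + g + δ)·k.
Dividing both sides by k: k^(1−α) = s / (n + g + δ).
k^0.64 = 0.15 / (0.023 + 0.026 + 0.052) = 0.15 / 0.101 = 1.4851
k* = 1.4851^(1/0.64) ≈ 1.8551
y* = (k*)^α = 1.8551^0.36 ≈ 1.2491
c* = (1 − s)·y* = (1 − 0.15) × 1.2491 ≈ 1.0617

c* ≈ 1.06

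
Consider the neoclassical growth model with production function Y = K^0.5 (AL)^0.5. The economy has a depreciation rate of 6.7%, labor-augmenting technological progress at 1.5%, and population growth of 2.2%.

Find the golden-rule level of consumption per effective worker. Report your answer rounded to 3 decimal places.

c_gold ≈ 2.404

At the golden rule, f'(k) = n + g + δ, so α·k^(α−1) = n + g + δ and k_gold = (α/(n + g + δ))^(1/(1−α)).
k_gold = (0.5/0.104)^(1/0.5) = 4.8077^2 ≈ 23.1140
c_gold = f(k_gold) − (n + g + δ)·k_gold = 4.8077 − 0.104×23.1140 ≈ 2.4038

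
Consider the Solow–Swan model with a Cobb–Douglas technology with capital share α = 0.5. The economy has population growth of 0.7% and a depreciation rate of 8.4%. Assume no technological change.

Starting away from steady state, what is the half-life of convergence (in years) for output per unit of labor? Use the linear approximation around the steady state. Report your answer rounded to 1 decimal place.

Near the steady state the convergence rate is λ = (1 − α)(n + δ).
λ = (1 − 0.5) × 0.091 = 0.5 × 0.091 = 0.0455
Half-life = ln 2 / λ = 0.6931 / 0.0455 ≈ 15.23 years

about 15.2 years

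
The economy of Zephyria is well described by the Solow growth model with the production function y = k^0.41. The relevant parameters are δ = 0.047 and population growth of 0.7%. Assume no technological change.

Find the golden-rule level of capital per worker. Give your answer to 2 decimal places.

The golden rule sets f'(k) = n + δ, i.e. α·k^(α−1) = n + δ.
So k^(1−α) = α / (n + δ) = 0.41 / 0.054 = 7.5926.
k_gold = 7.5926^(1/0.59) ≈ 31.0590

k_gold ≈ 31.06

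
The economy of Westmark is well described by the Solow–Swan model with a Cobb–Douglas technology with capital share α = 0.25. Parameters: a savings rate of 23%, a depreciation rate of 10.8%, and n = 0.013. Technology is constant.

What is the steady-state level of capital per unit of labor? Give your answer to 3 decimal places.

At the steady state, Δk = 0, so s·k^α = (n + δ)·k.
Rearranging, k^(1−α) = s / (n + δ).
k^0.75 = 0.23 / (0.013 + 0.108) = 0.23 / 0.121 = 1.9008
k* = 1.9008^(1/0.75) ≈ 2.3546

k* ≈ 2.355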